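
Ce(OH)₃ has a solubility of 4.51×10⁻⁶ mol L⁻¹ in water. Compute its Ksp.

Ksp = 1.12×10⁻²⁰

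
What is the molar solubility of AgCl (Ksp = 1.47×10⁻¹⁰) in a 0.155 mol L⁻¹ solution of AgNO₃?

AgCl(s) ⇌ Ag⁺(aq) + Cl⁻(aq)
Ag⁺ is already present at 0.155 mol L⁻¹. If s mol/L of AgCl dissolves, [Cl⁻] = s while [Ag⁺] ≈ 0.155 mol L⁻¹.
Ksp = [Ag⁺][Cl⁻] = (0.155)s
s = 1.47×10⁻¹⁰ / (0.155) = 9.48×10⁻¹⁰
s = 9.48×10⁻¹⁰ mol L⁻¹

9.48×10⁻¹⁰ M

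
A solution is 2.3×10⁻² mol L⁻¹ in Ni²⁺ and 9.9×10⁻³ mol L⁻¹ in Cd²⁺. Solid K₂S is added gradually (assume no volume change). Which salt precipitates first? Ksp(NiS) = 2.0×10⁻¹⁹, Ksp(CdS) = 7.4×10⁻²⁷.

CdS

Each salt precipitates once Q = Ksp for that salt.
For NiS: [S²⁻] = (Ksp/[Ni²⁺]) = 8.7×10⁻¹⁸ mol L⁻¹
For CdS: [S²⁻] = (Ksp/[Cd²⁺]) = 7.5×10⁻²⁵ mol L⁻¹
CdS requires the lower [S²⁻], so it precipitates first.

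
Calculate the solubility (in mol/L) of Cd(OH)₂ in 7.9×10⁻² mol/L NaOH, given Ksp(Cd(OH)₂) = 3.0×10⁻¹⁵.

Cd(OH)₂(s) ⇌ Cd²⁺(aq) + 2 OH⁻(aq)
The solution already contains OH⁻ at 7.9×10⁻² mol/L. Let s be the molar solubility of Cd(OH)₂.
[OH⁻] ≈ 7.9×10⁻² mol/L (common ion dominates); [Cd²⁺] = s.
Ksp = [Cd²⁺][OH⁻]^2 = s(7.9×10⁻²)^2
s = 3.0×10⁻¹⁵ / (7.9×10⁻²)^2 = 4.8×10⁻¹³
s = 4.8×10⁻¹³ mol/L

4.8×10⁻¹³ M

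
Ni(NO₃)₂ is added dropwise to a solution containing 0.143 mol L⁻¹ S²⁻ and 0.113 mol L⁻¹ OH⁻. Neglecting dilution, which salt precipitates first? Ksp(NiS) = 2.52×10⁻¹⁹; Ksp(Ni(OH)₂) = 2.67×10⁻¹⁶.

NiS

The threshold for precipitation is Q = Ksp.
For NiS: [Ni²⁺] = (Ksp/[S²⁻]) = 1.76×10⁻¹⁸ mol L⁻¹
For Ni(OH)₂: [Ni²⁺] = (Ksp/[OH⁻]^2) = 2.09×10⁻¹⁴ mol L⁻¹
The smaller threshold [Ni²⁺] is reached first, so NiS precipitates first.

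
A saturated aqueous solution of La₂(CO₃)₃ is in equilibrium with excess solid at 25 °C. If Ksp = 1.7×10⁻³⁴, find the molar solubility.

La₂(CO₃)₃(s) ⇌ 2 La³⁺(aq) + 3 CO₃²⁻(aq)
Call the molar solubility s, so that [La³⁺] = 2s and [CO₃²⁻] = 3s.
Ksp = [La³⁺]^2[CO₃²⁻]^3 = (2s)^2 · (3s)^3 = 108s^5
108s^5 = 1.7×10⁻³⁴  ⇒  s^5 = 1.6×10⁻³⁶
Taking the 5th root, s = 6.9×10⁻⁸ mol/L.

6.9×10⁻⁸ M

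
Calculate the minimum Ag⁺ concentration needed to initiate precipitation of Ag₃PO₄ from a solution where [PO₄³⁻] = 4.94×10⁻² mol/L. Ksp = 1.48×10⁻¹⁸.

3.11×10⁻⁶ M

Each salt precipitates once Q = Ksp for that salt.
Ag₃PO₄(s) ⇌ 3 Ag⁺(aq) + PO₄³⁻(aq)
Ksp = [Ag⁺]^3[PO₄³⁻] = [Ag⁺]^3(4.94×10⁻²)
[Ag⁺]^3 = 1.48×10⁻¹⁸ / (4.94×10⁻²) = 3.00×10⁻¹⁷
[Ag⁺] = 3.11×10⁻⁶ mol/L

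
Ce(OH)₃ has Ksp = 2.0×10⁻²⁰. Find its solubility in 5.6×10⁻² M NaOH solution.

Ce(OH)₃(s) ⇌ Ce³⁺(aq) + 3 OH⁻(aq)
OH⁻ is already present at 5.6×10⁻² M. If s mol/L of Ce(OH)₃ dissolves, [Ce³⁺] = s while [OH⁻] ≈ 5.6×10⁻² M.
Ksp = [Ce³⁺][OH⁻]^3 = s(5.6×10⁻²)^3
s = 2.0×10⁻²⁰ / (5.6×10⁻²)^3 = 1.1×10⁻¹⁶
s = 1.1×10⁻¹⁶ M

1.1×10⁻¹⁶ M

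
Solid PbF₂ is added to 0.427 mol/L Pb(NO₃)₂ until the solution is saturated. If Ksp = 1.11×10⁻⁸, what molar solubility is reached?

PbF₂(s) ⇌ Pb²⁺(aq) + 2 F⁻(aq)
Let s be the solubility of PbF₂ here. The common ion gives [Pb²⁺] ≈ 0.427 mol/L, and [F⁻] = 2s.
Ksp = [Pb²⁺][F⁻]^2 = (0.427)(2s)^2
(2s)^2 = 1.11×10⁻⁸ / (0.427) = 2.60×10⁻⁸
s = 8.06×10⁻⁵ mol/L

8.06×10⁻⁵ M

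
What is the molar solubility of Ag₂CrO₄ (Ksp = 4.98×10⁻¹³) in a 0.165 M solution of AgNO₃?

1.83×10⁻¹¹ M

Ag₂CrO₄(s) ⇌ 2 Ag⁺(aq) + CrO₄²⁻(aq)
The solution already contains Ag⁺ at 0.165 M. Let s be the molar solubility of Ag₂CrO₄.
[Ag⁺] ≈ 0.165 M (common ion dominates); [CrO₄²⁻] = s.
Ksp = [Ag⁺]^2[CrO₄²⁻] = (0.165)^2s
s = 4.98×10⁻¹³ / (0.165)^2 = 1.83×10⁻¹¹
s = 1.83×10⁻¹¹ M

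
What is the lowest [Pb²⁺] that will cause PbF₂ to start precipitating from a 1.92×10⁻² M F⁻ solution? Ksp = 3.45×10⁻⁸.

9.36×10⁻⁵ M

The threshold for precipitation is Q = Ksp.
PbF₂(s) ⇌ Pb²⁺(aq) + 2 F⁻(aq)
Ksp = [Pb²⁺][F⁻]^2 = [Pb²⁺](1.92×10⁻²)^2
[Pb²⁺] = 3.45×10⁻⁸ / (1.92×10⁻²)^2 = 9.36×10⁻⁵
[Pb²⁺] = 9.36×10⁻⁵ M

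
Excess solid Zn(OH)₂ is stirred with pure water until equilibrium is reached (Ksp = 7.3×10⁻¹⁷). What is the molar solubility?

2.6×10⁻⁶ M

Zn(OH)₂(s) ⇌ Zn²⁺(aq) + 2 OH⁻(aq)
If s mol/L of Zn(OH)₂ dissolves, [Zn²⁺] = s and [OH⁻] = 2s.
Ksp = [Zn²⁺][OH⁻]^2 = s · (2s)^2 = 4s^3
4s^3 = 7.3×10⁻¹⁷  ⇒  s^3 = 1.8×10⁻¹⁷
s = 2.6×10⁻⁶ mol L⁻¹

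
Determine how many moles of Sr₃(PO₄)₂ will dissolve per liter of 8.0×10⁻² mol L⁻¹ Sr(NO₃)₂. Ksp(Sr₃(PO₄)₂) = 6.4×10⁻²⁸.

5.6×10⁻¹³ M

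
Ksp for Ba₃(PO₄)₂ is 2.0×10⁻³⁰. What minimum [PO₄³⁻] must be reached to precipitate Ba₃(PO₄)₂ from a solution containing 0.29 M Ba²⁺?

9.1×10⁻¹⁵ M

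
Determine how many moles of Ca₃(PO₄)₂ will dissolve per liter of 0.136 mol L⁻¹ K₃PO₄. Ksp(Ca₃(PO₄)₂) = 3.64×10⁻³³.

Ca₃(PO₄)₂(s) ⇌ 3 Ca²⁺(aq) + 2 PO₄³⁻(aq)
Let s be the solubility of Ca₃(PO₄)₂ here. The common ion gives [PO₄³⁻] ≈ 0.136 mol L⁻¹, and [Ca²⁺] = 3s.
Ksp = [Ca²⁺]^3[PO₄³⁻]^2 = (3s)^3(0.136)^2
(3s)^3 = 3.64×10⁻³³ / (0.136)^2 = 1.97×10⁻³¹
s = 1.94×10⁻¹¹ mol L⁻¹

1.94×10⁻¹¹ M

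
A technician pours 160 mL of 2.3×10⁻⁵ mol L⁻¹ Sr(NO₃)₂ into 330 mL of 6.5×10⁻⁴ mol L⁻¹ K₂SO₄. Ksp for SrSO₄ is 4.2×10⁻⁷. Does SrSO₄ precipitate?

No

The combined volume is 490 mL.
[Sr²⁺] = (2.3×10⁻⁵)(160)/490 = 7.5×10⁻⁶ mol L⁻¹
[SO₄²⁻] = (6.5×10⁻⁴)(330)/490 = 4.4×10⁻⁴ mol L⁻¹
Q = [Sr²⁺][SO₄²⁻] = 3.3×10⁻⁹
Q = 3.3×10⁻⁹ < Ksp = 4.2×10⁻⁷, so the solution is unsaturated and no precipitate forms.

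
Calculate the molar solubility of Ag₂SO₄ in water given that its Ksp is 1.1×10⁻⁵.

1.4×10⁻² M

Ag₂SO₄(s) ⇌ 2 Ag⁺(aq) + SO₄²⁻(aq)
If s mol/L of Ag₂SO₄ dissolves, [Ag⁺] = 2s and [SO₄²⁻] = s.
Ksp = [Ag⁺]^2[SO₄²⁻] = (2s)^2 · s = 4s^3
4s^3 = 1.1×10⁻⁵  ⇒  s^3 = 2.8×10⁻⁶
Taking the 3rd root, s = 1.4×10⁻² mol/L.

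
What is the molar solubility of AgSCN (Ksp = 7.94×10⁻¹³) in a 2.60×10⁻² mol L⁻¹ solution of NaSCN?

3.05×10⁻¹¹ M

AgSCN(s) ⇌ Ag⁺(aq) + SCN⁻(aq)
The solution already contains SCN⁻ at 2.60×10⁻² mol L⁻¹. Let s be the molar solubility of AgSCN.
[SCN⁻] ≈ 2.60×10⁻² mol L⁻¹ (common ion dominates); [Ag⁺] = s.
Ksp = [Ag⁺][SCN⁻] = s(2.60×10⁻²)
s = 7.94×10⁻¹³ / (2.60×10⁻²) = 3.05×10⁻¹¹
s = 3.05×10⁻¹¹ mol L⁻¹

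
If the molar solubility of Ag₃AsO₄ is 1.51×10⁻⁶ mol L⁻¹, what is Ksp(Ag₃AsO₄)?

Ksp = 1.40×10⁻²²

Ag₃AsO₄(s) ⇌ 3 Ag⁺(aq) + AsO₄³⁻(aq)
With molar solubility s: [Ag⁺] = 3s, [AsO₄³⁻] = s.
Ksp = [Ag⁺]^3[AsO₄³⁻] = (3s)^3 · s = 27s^4
Ksp = 27 × (1.51×10⁻⁶)^4 = 1.40×10⁻²²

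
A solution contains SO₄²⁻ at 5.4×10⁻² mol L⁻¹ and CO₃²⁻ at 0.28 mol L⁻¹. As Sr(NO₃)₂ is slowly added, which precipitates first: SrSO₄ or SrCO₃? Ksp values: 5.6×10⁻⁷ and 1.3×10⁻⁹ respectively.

SrCO₃

Precipitation of each salt begins when its ion product equals Ksp.
For SrSO₄: [Sr²⁺] = (Ksp/[SO₄²⁻]) = 1.0×10⁻⁵ mol L⁻¹
For SrCO₃: [Sr²⁺] = (Ksp/[CO₃²⁻]) = 4.6×10⁻⁹ mol L⁻¹
SrCO₃ requires the lower [Sr²⁺], so it precipitates first.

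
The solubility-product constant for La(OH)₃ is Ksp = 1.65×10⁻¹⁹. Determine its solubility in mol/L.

La(OH)₃(s) ⇌ La³⁺(aq) + 3 OH⁻(aq)
For each mole of La(OH)₃ that dissolves per liter, [La³⁺] = s and [OH⁻] = 3s; let s denote this solubility.
Ksp = [La³⁺][OH⁻]^3 = s · (3s)^3 = 27s^4
27s^4 = 1.65×10⁻¹⁹  ⇒  s^4 = 6.11×10⁻²¹
s = (6.11×10⁻²¹)^(1/4) = 8.84×10⁻⁶ mol L⁻¹

8.84×10⁻⁶ M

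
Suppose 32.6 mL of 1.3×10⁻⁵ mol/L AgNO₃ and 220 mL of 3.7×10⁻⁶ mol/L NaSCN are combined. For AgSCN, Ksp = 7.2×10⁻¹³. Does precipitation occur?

Yes

Total volume after mixing = 32.6 + 220 = 252.6 mL.
[Ag⁺] = (1.3×10⁻⁵)(32.6)/252.6 = 1.7×10⁻⁶ mol/L
[SCN⁻] = (3.7×10⁻⁶)(220)/252.6 = 3.2×10⁻⁶ mol/L
Q = [Ag⁺][SCN⁻] = 5.4×10⁻¹²
Because Q > Ksp (5.4×10⁻¹² vs 7.2×10⁻¹³), a precipitate of AgSCN forms.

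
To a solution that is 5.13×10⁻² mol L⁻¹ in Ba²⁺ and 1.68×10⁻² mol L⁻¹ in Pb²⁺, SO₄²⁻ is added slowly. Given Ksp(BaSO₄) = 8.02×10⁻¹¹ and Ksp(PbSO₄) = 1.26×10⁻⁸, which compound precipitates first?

BaSO₄

A salt starts to precipitate once the ion product Q reaches its Ksp.
For BaSO₄: [SO₄²⁻] = (Ksp/[Ba²⁺]) = 1.56×10⁻⁹ mol L⁻¹
For PbSO₄: [SO₄²⁻] = (Ksp/[Pb²⁺]) = 7.50×10⁻⁷ mol L⁻¹
Since BaSO₄ needs less SO₄²⁻ to reach saturation, it precipitates first.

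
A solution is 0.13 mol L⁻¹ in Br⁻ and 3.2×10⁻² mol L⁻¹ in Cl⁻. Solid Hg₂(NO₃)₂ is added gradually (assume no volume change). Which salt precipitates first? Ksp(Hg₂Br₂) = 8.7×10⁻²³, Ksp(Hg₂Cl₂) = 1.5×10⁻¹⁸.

Hg₂Br₂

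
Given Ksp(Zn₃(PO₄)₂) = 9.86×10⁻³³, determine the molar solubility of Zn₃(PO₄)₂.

1.56×10⁻⁷ M

Zn₃(PO₄)₂(s) ⇌ 3 Zn²⁺(aq) + 2 PO₄³⁻(aq)
For each mole of Zn₃(PO₄)₂ that dissolves per liter, [Zn²⁺] = 3s and [PO₄³⁻] = 2s; let s denote this solubility.
Ksp = [Zn²⁺]^3[PO₄³⁻]^2 = (3s)^3 · (2s)^2 = 108s^5
108s^5 = 9.86×10⁻³³  ⇒  s^5 = 9.13×10⁻³⁵
s = 1.56×10⁻⁷ mol/L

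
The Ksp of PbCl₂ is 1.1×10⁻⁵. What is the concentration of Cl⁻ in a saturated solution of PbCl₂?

PbCl₂(s) ⇌ Pb²⁺(aq) + 2 Cl⁻(aq)
For each mole of PbCl₂ that dissolves per liter, [Pb²⁺] = s and [Cl⁻] = 2s; let s denote this solubility.
Ksp = [Pb²⁺][Cl⁻]^2 = s · (2s)^2 = 4s^3 = 1.1×10⁻⁵
s = 1.4×10⁻² M
[Cl⁻] = 2s = 2.8×10⁻² M

2.8×10⁻² M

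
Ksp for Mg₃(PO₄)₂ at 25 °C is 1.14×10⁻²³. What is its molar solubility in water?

1.01×10⁻⁵ M

Mg₃(PO₄)₂(s) ⇌ 3 Mg²⁺(aq) + 2 PO₄³⁻(aq)
Let s be the molar solubility. Then [Mg²⁺] = 3s and [PO₄³⁻] = 2s.
Ksp = [Mg²⁺]^3[PO₄³⁻]^2 = (3s)^3 · (2s)^2 = 108s^5
108s^5 = 1.14×10⁻²³  ⇒  s^5 = 1.06×10⁻²⁵
Taking the 5th root, s = 1.01×10⁻⁵ mol/L.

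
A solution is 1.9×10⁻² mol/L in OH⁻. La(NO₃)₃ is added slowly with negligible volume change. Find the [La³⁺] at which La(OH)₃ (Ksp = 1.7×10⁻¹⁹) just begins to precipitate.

A salt starts to precipitate once the ion product Q reaches its Ksp.
La(OH)₃(s) ⇌ La³⁺(aq) + 3 OH⁻(aq)
Ksp = [La³⁺][OH⁻]^3 = [La³⁺](1.9×10⁻²)^3
[La³⁺] = 1.7×10⁻¹⁹ / (1.9×10⁻²)^3 = 2.5×10⁻¹⁴
[La³⁺] = 2.5×10⁻¹⁴ mol/L

2.5×10⁻¹⁴ M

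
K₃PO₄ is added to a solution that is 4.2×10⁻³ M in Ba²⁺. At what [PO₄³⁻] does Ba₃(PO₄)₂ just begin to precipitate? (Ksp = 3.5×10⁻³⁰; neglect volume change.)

Each salt precipitates once Q = Ksp for that salt.
Ba₃(PO₄)₂(s) ⇌ 3 Ba²⁺(aq) + 2 PO₄³⁻(aq)
Ksp = [Ba²⁺]^3[PO₄³⁻]^2 = [PO₄³⁻]^2(4.2×10⁻³)^3
[PO₄³⁻]^2 = 3.5×10⁻³⁰ / (4.2×10⁻³)^3 = 4.7×10⁻²³
[PO₄³⁻] = 6.9×10⁻¹² M

6.9×10⁻¹² M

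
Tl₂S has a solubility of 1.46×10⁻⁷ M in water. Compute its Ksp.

Tl₂S(s) ⇌ 2 Tl⁺(aq) + S²⁻(aq)
If s mol/L of Tl₂S dissolves, [Tl⁺] = 2s and [S²⁻] = s.
Ksp = [Tl⁺]^2[S²⁻] = (2s)^2 · s = 4s^3
Ksp = 4 × (1.46×10⁻⁷)^3 = 1.24×10⁻²⁰

Ksp = 1.24×10⁻²⁰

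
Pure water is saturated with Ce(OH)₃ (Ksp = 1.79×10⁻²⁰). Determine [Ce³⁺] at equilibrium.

5.07×10⁻⁶ M

Ce(OH)₃(s) ⇌ Ce³⁺(aq) + 3 OH⁻(aq)
Let s be the molar solubility. Then [Ce³⁺] = s and [OH⁻] = 3s.
Ksp = [Ce³⁺][OH⁻]^3 = s · (3s)^3 = 27s^4 = 1.79×10⁻²⁰
s = 5.07×10⁻⁶ mol L⁻¹
[Ce³⁺] = s = 5.07×10⁻⁶ mol L⁻¹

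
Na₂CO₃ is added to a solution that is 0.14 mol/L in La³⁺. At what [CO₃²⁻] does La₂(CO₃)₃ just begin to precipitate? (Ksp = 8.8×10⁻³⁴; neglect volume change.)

3.6×10⁻¹¹ M

Precipitation of each salt begins when its ion product equals Ksp.
La₂(CO₃)₃(s) ⇌ 2 La³⁺(aq) + 3 CO₃²⁻(aq)
Ksp = [La³⁺]^2[CO₃²⁻]^3 = [CO₃²⁻]^3(0.14)^2
[CO₃²⁻]^3 = 8.8×10⁻³⁴ / (0.14)^2 = 4.5×10⁻³²
[CO₃²⁻] = 3.6×10⁻¹¹ mol/L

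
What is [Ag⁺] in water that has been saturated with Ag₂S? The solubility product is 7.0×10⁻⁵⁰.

Ag₂S(s) ⇌ 2 Ag⁺(aq) + S²⁻(aq)
For each mole of Ag₂S that dissolves per liter, [Ag⁺] = 2s and [S²⁻] = s; let s denote this solubility.
Ksp = [Ag⁺]^2[S²⁻] = (2s)^2 · s = 4s^3 = 7.0×10⁻⁵⁰
s = 2.6×10⁻¹⁷ mol L⁻¹
[Ag⁺] = 2s = 5.2×10⁻¹⁷ mol L⁻¹

5.2×10⁻¹⁷ M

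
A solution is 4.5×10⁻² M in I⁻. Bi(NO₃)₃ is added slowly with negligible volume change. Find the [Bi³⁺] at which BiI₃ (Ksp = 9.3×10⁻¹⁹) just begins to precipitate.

1.0×10⁻¹⁴ M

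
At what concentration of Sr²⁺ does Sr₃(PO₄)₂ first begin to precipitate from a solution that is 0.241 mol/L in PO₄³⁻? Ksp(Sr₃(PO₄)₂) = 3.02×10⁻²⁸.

1.73×10⁻⁹ M

The threshold for precipitation is Q = Ksp.
Sr₃(PO₄)₂(s) ⇌ 3 Sr²⁺(aq) + 2 PO₄³⁻(aq)
Ksp = [Sr²⁺]^3[PO₄³⁻]^2 = [Sr²⁺]^3(0.241)^2
[Sr²⁺]^3 = 3.02×10⁻²⁸ / (0.241)^2 = 5.20×10⁻²⁷
[Sr²⁺] = 1.73×10⁻⁹ mol/L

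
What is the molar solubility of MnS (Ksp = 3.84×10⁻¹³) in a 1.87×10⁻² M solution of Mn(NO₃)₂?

2.05×10⁻¹¹ M

MnS(s) ⇌ Mn²⁺(aq) + S²⁻(aq)
The solution already contains Mn²⁺ at 1.87×10⁻² M. Let s be the molar solubility of MnS.
[Mn²⁺] ≈ 1.87×10⁻² M (common ion dominates); [S²⁻] = s.
Ksp = [Mn²⁺][S²⁻] = (1.87×10⁻²)s
s = 3.84×10⁻¹³ / (1.87×10⁻²) = 2.05×10⁻¹¹
s = 2.05×10⁻¹¹ M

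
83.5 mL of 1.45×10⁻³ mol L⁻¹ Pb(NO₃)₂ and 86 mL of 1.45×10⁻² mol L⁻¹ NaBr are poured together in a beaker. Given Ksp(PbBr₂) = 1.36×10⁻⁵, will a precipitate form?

No

After mixing, V = 83.5 mL + 86 mL = 169.5 mL.
[Pb²⁺] = (1.45×10⁻³)(83.5)/169.5 = 7.14×10⁻⁴ mol L⁻¹
[Br⁻] = (1.45×10⁻²)(86)/169.5 = 7.36×10⁻³ mol L⁻¹
Q = [Pb²⁺][Br⁻]^2 = 3.87×10⁻⁸
Q < Ksp (3.87×10⁻⁸ vs 1.36×10⁻⁵); the solution remains unsaturated and no precipitate forms.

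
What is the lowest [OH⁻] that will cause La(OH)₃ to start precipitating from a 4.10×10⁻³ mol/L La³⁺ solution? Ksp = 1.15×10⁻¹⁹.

3.04×10⁻⁶ M

A salt starts to precipitate once the ion product Q reaches its Ksp.
La(OH)₃(s) ⇌ La³⁺(aq) + 3 OH⁻(aq)
Ksp = [La³⁺][OH⁻]^3 = [OH⁻]^3(4.10×10⁻³)
[OH⁻]^3 = 1.15×10⁻¹⁹ / (4.10×10⁻³) = 2.80×10⁻¹⁷
[OH⁻] = 3.04×10⁻⁶ mol/L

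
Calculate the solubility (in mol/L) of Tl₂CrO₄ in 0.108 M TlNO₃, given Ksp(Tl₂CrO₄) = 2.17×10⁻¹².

1.86×10⁻¹⁰ M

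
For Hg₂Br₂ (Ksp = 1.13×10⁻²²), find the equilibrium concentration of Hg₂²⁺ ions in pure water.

3.05×10⁻⁸ M

Hg₂Br₂(s) ⇌ Hg₂²⁺(aq) + 2 Br⁻(aq)
Call the molar solubility s, so that [Hg₂²⁺] = s and [Br⁻] = 2s.
Ksp = [Hg₂²⁺][Br⁻]^2 = s · (2s)^2 = 4s^3 = 1.13×10⁻²²
s = 3.05×10⁻⁸ M
[Hg₂²⁺] = s = 3.05×10⁻⁸ M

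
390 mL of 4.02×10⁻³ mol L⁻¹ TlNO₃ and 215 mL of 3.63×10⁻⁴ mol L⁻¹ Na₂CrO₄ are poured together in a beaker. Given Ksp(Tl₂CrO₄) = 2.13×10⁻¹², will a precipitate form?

Total volume after mixing = 390 + 215 = 605 mL.
[Tl⁺] = (4.02×10⁻³)(390)/605 = 2.59×10⁻³ mol L⁻¹
[CrO₄²⁻] = (3.63×10⁻⁴)(215)/605 = 1.29×10⁻⁴ mol L⁻¹
Q = [Tl⁺]^2[CrO₄²⁻] = 8.66×10⁻¹⁰
Because Q > Ksp (8.66×10⁻¹⁰ vs 2.13×10⁻¹²), a precipitate of Tl₂CrO₄ forms.

Yes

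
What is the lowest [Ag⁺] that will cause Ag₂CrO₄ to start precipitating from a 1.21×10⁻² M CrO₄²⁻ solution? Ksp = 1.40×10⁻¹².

The threshold for precipitation is Q = Ksp.
Ag₂CrO₄(s) ⇌ 2 Ag⁺(aq) + CrO₄²⁻(aq)
Ksp = [Ag⁺]^2[CrO₄²⁻] = [Ag⁺]^2(1.21×10⁻²)
[Ag⁺]^2 = 1.40×10⁻¹² / (1.21×10⁻²) = 1.16×10⁻¹⁰
[Ag⁺] = 1.08×10⁻⁵ M

1.08×10⁻⁵ M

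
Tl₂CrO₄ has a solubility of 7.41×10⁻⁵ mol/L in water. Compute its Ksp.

Tl₂CrO₄(s) ⇌ 2 Tl⁺(aq) + CrO₄²⁻(aq)
With molar solubility s: [Tl⁺] = 2s, [CrO₄²⁻] = s.
Ksp = [Tl⁺]^2[CrO₄²⁻] = (2s)^2 · s = 4s^3
Ksp = 4 × (7.41×10⁻⁵)^3 = 1.63×10⁻¹²

Ksp = 1.63×10⁻¹²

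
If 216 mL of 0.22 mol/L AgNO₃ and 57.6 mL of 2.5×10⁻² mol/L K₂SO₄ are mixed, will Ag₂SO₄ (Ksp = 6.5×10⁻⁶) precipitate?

After mixing, V = 216 mL + 57.6 mL = 273.6 mL.
[Ag⁺] = (0.22)(216)/273.6 = 0.17 mol/L
[SO₄²⁻] = (2.5×10⁻²)(57.6)/273.6 = 5.3×10⁻³ mol/L
Q = [Ag⁺]^2[SO₄²⁻] = 1.6×10⁻⁴
Since Q (1.6×10⁻⁴) exceeds Ksp (6.5×10⁻⁶), Ag₂SO₄ will precipitate.

Yes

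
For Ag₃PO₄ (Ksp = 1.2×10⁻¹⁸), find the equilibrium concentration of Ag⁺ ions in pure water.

Ag₃PO₄(s) ⇌ 3 Ag⁺(aq) + PO₄³⁻(aq)
For each mole of Ag₃PO₄ that dissolves per liter, [Ag⁺] = 3s and [PO₄³⁻] = s; let s denote this solubility.
Ksp = [Ag⁺]^3[PO₄³⁻] = (3s)^3 · s = 27s^4 = 1.2×10⁻¹⁸
s = 1.5×10⁻⁵ mol L⁻¹
[Ag⁺] = 3s = 4.4×10⁻⁵ mol L⁻¹

4.4×10⁻⁵ M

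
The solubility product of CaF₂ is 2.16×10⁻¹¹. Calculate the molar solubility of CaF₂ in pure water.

1.75×10⁻⁴ M

CaF₂(s) ⇌ Ca²⁺(aq) + 2 F⁻(aq)
For each mole of CaF₂ that dissolves per liter, [Ca²⁺] = s and [F⁻] = 2s; let s denote this solubility.
Ksp = [Ca²⁺][F⁻]^2 = s · (2s)^2 = 4s^3
4s^3 = 2.16×10⁻¹¹  ⇒  s^3 = 5.40×10⁻¹²
s = 1.75×10⁻⁴ mol/L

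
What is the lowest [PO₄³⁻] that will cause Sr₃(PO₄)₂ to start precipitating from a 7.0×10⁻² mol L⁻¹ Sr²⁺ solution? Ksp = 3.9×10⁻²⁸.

1.1×10⁻¹² M

Precipitation of each salt begins when its ion product equals Ksp.
Sr₃(PO₄)₂(s) ⇌ 3 Sr²⁺(aq) + 2 PO₄³⁻(aq)
Ksp = [Sr²⁺]^3[PO₄³⁻]^2 = [PO₄³⁻]^2(7.0×10⁻²)^3
[PO₄³⁻]^2 = 3.9×10⁻²⁸ / (7.0×10⁻²)^3 = 1.1×10⁻²⁴
[PO₄³⁻] = 1.1×10⁻¹² mol L⁻¹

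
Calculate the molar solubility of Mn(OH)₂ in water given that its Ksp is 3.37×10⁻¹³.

4.38×10⁻⁵ M

Mn(OH)₂(s) ⇌ Mn²⁺(aq) + 2 OH⁻(aq)
Call the molar solubility s, so that [Mn²⁺] = s and [OH⁻] = 2s.
Ksp = [Mn²⁺][OH⁻]^2 = s · (2s)^2 = 4s^3
4s^3 = 3.37×10⁻¹³  ⇒  s^3 = 8.43×10⁻¹⁴
s = 4.38×10⁻⁵ M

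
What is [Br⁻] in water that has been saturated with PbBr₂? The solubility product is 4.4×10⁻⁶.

2.1×10⁻² M

PbBr₂(s) ⇌ Pb²⁺(aq) + 2 Br⁻(aq)
Let s be the molar solubility. Then [Pb²⁺] = s and [Br⁻] = 2s.
Ksp = [Pb²⁺][Br⁻]^2 = s · (2s)^2 = 4s^3 = 4.4×10⁻⁶
s = 1.0×10⁻² M
[Br⁻] = 2s = 2.1×10⁻² M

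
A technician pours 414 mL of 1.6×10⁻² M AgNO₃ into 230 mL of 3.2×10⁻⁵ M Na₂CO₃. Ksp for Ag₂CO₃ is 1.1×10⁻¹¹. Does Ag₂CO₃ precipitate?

Yes

Total volume after mixing = 414 + 230 = 644 mL.
[Ag⁺] = (1.6×10⁻²)(414)/644 = 1.0×10⁻² M
[CO₃²⁻] = (3.2×10⁻⁵)(230)/644 = 1.1×10⁻⁵ M
Q = [Ag⁺]^2[CO₃²⁻] = 1.2×10⁻⁹
Q = 1.2×10⁻⁹ > Ksp = 1.1×10⁻¹¹, so the solution is supersaturated and Ag₂CO₃ precipitates.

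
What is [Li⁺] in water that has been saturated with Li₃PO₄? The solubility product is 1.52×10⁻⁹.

8.22×10⁻³ M

Li₃PO₄(s) ⇌ 3 Li⁺(aq) + PO₄³⁻(aq)
Let s be the molar solubility. Then [Li⁺] = 3s and [PO₄³⁻] = s.
Ksp = [Li⁺]^3[PO₄³⁻] = (3s)^3 · s = 27s^4 = 1.52×10⁻⁹
s = 2.74×10⁻³ mol/L
[Li⁺] = 3s = 8.22×10⁻³ mol/L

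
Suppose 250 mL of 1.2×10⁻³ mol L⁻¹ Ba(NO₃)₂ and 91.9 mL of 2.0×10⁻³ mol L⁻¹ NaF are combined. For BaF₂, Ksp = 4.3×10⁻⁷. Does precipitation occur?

No

Total volume after mixing = 250 + 91.9 = 341.9 mL.
[Ba²⁺] = (1.2×10⁻³)(250)/341.9 = 8.8×10⁻⁴ mol L⁻¹
[F⁻] = (2.0×10⁻³)(91.9)/341.9 = 5.4×10⁻⁴ mol L⁻¹
Q = [Ba²⁺][F⁻]^2 = 2.5×10⁻¹⁰
Since Q (2.5×10⁻¹⁰) is less than Ksp (4.3×10⁻⁷), no BaF₂ precipitates.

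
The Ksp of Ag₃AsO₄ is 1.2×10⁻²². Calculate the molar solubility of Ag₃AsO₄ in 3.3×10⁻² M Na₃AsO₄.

5.1×10⁻⁸ M

Ag₃AsO₄(s) ⇌ 3 Ag⁺(aq) + AsO₄³⁻(aq)
AsO₄³⁻ is already present at 3.3×10⁻² M. If s mol/L of Ag₃AsO₄ dissolves, [Ag⁺] = 3s while [AsO₄³⁻] ≈ 3.3×10⁻² M.
Ksp = [Ag⁺]^3[AsO₄³⁻] = (3s)^3(3.3×10⁻²)
(3s)^3 = 1.2×10⁻²² / (3.3×10⁻²) = 3.6×10⁻²¹
s = 5.1×10⁻⁸ M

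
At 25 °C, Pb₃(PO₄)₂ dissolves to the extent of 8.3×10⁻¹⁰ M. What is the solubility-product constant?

Ksp = 4.3×10⁻⁴⁴

Pb₃(PO₄)₂(s) ⇌ 3 Pb²⁺(aq) + 2 PO₄³⁻(aq)
Let s be the molar solubility. Then [Pb²⁺] = 3s and [PO₄³⁻] = 2s.
Ksp = [Pb²⁺]^3[PO₄³⁻]^2 = (3s)^3 · (2s)^2 = 108s^5
Ksp = 108 × (8.3×10⁻¹⁰)^5 = 4.3×10⁻⁴⁴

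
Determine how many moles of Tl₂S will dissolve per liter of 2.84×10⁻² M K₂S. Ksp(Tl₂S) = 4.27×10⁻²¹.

1.94×10⁻¹⁰ M

Tl₂S(s) ⇌ 2 Tl⁺(aq) + S²⁻(aq)
Let s be the solubility of Tl₂S here. The common ion gives [S²⁻] ≈ 2.84×10⁻² M, and [Tl⁺] = 2s.
Ksp = [Tl⁺]^2[S²⁻] = (2s)^2(2.84×10⁻²)
(2s)^2 = 4.27×10⁻²¹ / (2.84×10⁻²) = 1.50×10⁻¹⁹
s = 1.94×10⁻¹⁰ M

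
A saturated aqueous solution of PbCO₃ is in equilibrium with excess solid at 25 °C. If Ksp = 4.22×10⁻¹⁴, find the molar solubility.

PbCO₃(s) ⇌ Pb²⁺(aq) + CO₃²⁻(aq)
With molar solubility s: [Pb²⁺] = s, [CO₃²⁻] = s.
Ksp = [Pb²⁺][CO₃²⁻] = s · s = s^2
s^2 = 4.22×10⁻¹⁴
s = (4.22×10⁻¹⁴)^(1/2) = 2.05×10⁻⁷ mol L⁻¹

2.05×10⁻⁷ M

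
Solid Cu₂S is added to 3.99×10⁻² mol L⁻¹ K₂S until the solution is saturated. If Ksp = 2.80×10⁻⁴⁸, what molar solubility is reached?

4.19×10⁻²⁴ M

Cu₂S(s) ⇌ 2 Cu⁺(aq) + S²⁻(aq)
S²⁻ is already present at 3.99×10⁻² mol L⁻¹. If s mol/L of Cu₂S dissolves, [Cu⁺] = 2s while [S²⁻] ≈ 3.99×10⁻² mol L⁻¹.
Ksp = [Cu⁺]^2[S²⁻] = (2s)^2(3.99×10⁻²)
(2s)^2 = 2.80×10⁻⁴⁸ / (3.99×10⁻²) = 7.02×10⁻⁴⁷
s = 4.19×10⁻²⁴ mol L⁻¹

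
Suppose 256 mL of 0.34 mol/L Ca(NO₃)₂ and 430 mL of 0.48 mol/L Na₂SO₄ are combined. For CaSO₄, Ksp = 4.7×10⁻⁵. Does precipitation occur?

Yes

The combined volume is 686 mL.
[Ca²⁺] = (0.34)(256)/686 = 0.13 mol/L
[SO₄²⁻] = (0.48)(430)/686 = 0.30 mol/L
Q = [Ca²⁺][SO₄²⁻] = 3.8×10⁻²
Because Q > Ksp (3.8×10⁻² vs 4.7×10⁻⁵), a precipitate of CaSO₄ forms.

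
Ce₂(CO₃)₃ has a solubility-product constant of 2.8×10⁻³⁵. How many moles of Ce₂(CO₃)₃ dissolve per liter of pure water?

4.8×10⁻⁸ M

Ce₂(CO₃)₃(s) ⇌ 2 Ce³⁺(aq) + 3 CO₃²⁻(aq)
Let s be the molar solubility. Then [Ce³⁺] = 2s and [CO₃²⁻] = 3s.
Ksp = [Ce³⁺]^2[CO₃²⁻]^3 = (2s)^2 · (3s)^3 = 108s^5
108s^5 = 2.8×10⁻³⁵  ⇒  s^5 = 2.6×10⁻³⁷
s = (2.6×10⁻³⁷)^(1/5) = 4.8×10⁻⁸ mol/L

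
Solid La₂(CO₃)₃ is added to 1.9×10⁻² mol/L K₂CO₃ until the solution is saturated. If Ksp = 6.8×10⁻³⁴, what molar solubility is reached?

La₂(CO₃)₃(s) ⇌ 2 La³⁺(aq) + 3 CO₃²⁻(aq)
Let s be the solubility of La₂(CO₃)₃ here. The common ion gives [CO₃²⁻] ≈ 1.9×10⁻² mol/L, and [La³⁺] = 2s.
Ksp = [La³⁺]^2[CO₃²⁻]^3 = (2s)^2(1.9×10⁻²)^3
(2s)^2 = 6.8×10⁻³⁴ / (1.9×10⁻²)^3 = 9.9×10⁻²⁹
s = 5.0×10⁻¹⁵ mol/L

5.0×10⁻¹⁵ M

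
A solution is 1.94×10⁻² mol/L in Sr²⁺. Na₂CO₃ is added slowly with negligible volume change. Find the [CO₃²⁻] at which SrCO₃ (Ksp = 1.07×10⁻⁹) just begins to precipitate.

The threshold for precipitation is Q = Ksp.
SrCO₃(s) ⇌ Sr²⁺(aq) + CO₃²⁻(aq)
Ksp = [Sr²⁺][CO₃²⁻] = [CO₃²⁻](1.94×10⁻²)
[CO₃²⁻] = 1.07×10⁻⁹ / (1.94×10⁻²) = 5.52×10⁻⁸
[CO₃²⁻] = 5.52×10⁻⁸ mol/L

5.52×10⁻⁸ M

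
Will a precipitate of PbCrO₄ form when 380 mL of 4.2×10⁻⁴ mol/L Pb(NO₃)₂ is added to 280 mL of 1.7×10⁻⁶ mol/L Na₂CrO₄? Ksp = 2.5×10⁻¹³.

Yes

Total volume after mixing = 380 + 280 = 660 mL.
[Pb²⁺] = (4.2×10⁻⁴)(380)/660 = 2.4×10⁻⁴ mol/L
[CrO₄²⁻] = (1.7×10⁻⁶)(280)/660 = 7.2×10⁻⁷ mol/L
Q = [Pb²⁺][CrO₄²⁻] = 1.7×10⁻¹⁰
Since Q (1.7×10⁻¹⁰) exceeds Ksp (2.5×10⁻¹³), PbCrO₄ will precipitate.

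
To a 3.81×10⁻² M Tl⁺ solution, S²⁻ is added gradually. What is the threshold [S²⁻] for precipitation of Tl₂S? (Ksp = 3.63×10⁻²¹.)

A salt starts to precipitate once the ion product Q reaches its Ksp.
Tl₂S(s) ⇌ 2 Tl⁺(aq) + S²⁻(aq)
Ksp = [Tl⁺]^2[S²⁻] = [S²⁻](3.81×10⁻²)^2
[S²⁻] = 3.63×10⁻²¹ / (3.81×10⁻²)^2 = 2.50×10⁻¹⁸
[S²⁻] = 2.50×10⁻¹⁸ M

2.50×10⁻¹⁸ M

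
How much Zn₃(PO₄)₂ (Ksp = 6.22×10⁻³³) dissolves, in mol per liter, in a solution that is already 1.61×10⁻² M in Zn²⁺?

1.93×10⁻¹⁴ M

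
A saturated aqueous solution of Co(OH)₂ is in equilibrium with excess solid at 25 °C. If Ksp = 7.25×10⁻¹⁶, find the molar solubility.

5.66×10⁻⁶ M

Co(OH)₂(s) ⇌ Co²⁺(aq) + 2 OH⁻(aq)
With molar solubility s: [Co²⁺] = s, [OH⁻] = 2s.
Ksp = [Co²⁺][OH⁻]^2 = s · (2s)^2 = 4s^3
4s^3 = 7.25×10⁻¹⁶  ⇒  s^3 = 1.81×10⁻¹⁶
Taking the 3rd root, s = 5.66×10⁻⁶ M.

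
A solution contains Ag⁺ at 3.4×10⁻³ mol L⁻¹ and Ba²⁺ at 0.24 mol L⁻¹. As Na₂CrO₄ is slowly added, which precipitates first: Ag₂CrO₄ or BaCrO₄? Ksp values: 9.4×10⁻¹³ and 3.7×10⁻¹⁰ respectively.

Each salt precipitates once Q = Ksp for that salt.
For Ag₂CrO₄: [CrO₄²⁻] = (Ksp/[Ag⁺]^2) = 8.1×10⁻⁸ mol L⁻¹
For BaCrO₄: [CrO₄²⁻] = (Ksp/[Ba²⁺]) = 1.5×10⁻⁹ mol L⁻¹
Since BaCrO₄ needs less CrO₄²⁻ to reach saturation, it precipitates first.

BaCrO₄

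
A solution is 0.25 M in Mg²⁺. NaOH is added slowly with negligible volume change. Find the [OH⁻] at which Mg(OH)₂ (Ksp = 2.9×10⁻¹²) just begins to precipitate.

The threshold for precipitation is Q = Ksp.
Mg(OH)₂(s) ⇌ Mg²⁺(aq) + 2 OH⁻(aq)
Ksp = [Mg²⁺][OH⁻]^2 = [OH⁻]^2(0.25)
[OH⁻]^2 = 2.9×10⁻¹² / (0.25) = 1.2×10⁻¹¹
[OH⁻] = 3.4×10⁻⁶ M

3.4×10⁻⁶ M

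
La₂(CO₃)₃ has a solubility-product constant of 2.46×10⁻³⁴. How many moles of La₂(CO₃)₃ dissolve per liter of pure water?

La₂(CO₃)₃(s) ⇌ 2 La³⁺(aq) + 3 CO₃²⁻(aq)
If s mol/L of La₂(CO₃)₃ dissolves, [La³⁺] = 2s and [CO₃²⁻] = 3s.
Ksp = [La³⁺]^2[CO₃²⁻]^3 = (2s)^2 · (3s)^3 = 108s^5
108s^5 = 2.46×10⁻³⁴  ⇒  s^5 = 2.28×10⁻³⁶
s = (2.28×10⁻³⁶)^(1/5) = 7.44×10⁻⁸ mol L⁻¹

7.44×10⁻⁸ M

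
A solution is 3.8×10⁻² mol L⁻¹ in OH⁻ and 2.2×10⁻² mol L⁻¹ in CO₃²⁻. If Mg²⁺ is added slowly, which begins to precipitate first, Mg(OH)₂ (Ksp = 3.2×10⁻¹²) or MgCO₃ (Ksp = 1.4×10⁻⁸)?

Precipitation begins when Q = Ksp.
For Mg(OH)₂: [Mg²⁺] = (Ksp/[OH⁻]^2) = 2.2×10⁻⁹ mol L⁻¹
For MgCO₃: [Mg²⁺] = (Ksp/[CO₃²⁻]) = 6.4×10⁻⁷ mol L⁻¹
Since Mg(OH)₂ needs less Mg²⁺ to reach saturation, it precipitates first.

Mg(OH)₂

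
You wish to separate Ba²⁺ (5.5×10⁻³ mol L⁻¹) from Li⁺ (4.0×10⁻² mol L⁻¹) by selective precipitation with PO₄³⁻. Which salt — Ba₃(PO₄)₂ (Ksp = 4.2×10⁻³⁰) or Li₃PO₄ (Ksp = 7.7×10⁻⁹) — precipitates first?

The threshold for precipitation is Q = Ksp.
For Ba₃(PO₄)₂: [PO₄³⁻] = (Ksp/[Ba²⁺]^3)^(1/2) = 5.0×10⁻¹² mol L⁻¹
For Li₃PO₄: [PO₄³⁻] = (Ksp/[Li⁺]^3) = 1.2×10⁻⁴ mol L⁻¹
Since Ba₃(PO₄)₂ needs less PO₄³⁻ to reach saturation, it precipitates first.

Ba₃(PO₄)₂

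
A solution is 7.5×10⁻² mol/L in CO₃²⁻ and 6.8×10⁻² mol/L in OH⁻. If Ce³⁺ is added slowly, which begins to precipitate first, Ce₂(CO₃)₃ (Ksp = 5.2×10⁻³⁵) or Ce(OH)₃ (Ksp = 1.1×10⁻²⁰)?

Ce(OH)₃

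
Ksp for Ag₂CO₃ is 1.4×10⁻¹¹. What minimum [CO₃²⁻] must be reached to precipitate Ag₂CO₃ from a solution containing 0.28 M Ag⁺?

Precipitation begins when Q = Ksp.
Ag₂CO₃(s) ⇌ 2 Ag⁺(aq) + CO₃²⁻(aq)
Ksp = [Ag⁺]^2[CO₃²⁻] = [CO₃²⁻](0.28)^2
[CO₃²⁻] = 1.4×10⁻¹¹ / (0.28)^2 = 1.8×10⁻¹⁰
[CO₃²⁻] = 1.8×10⁻¹⁰ M

1.8×10⁻¹⁰ M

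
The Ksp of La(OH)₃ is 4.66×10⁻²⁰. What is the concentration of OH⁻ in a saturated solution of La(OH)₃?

La(OH)₃(s) ⇌ La³⁺(aq) + 3 OH⁻(aq)
If s mol/L of La(OH)₃ dissolves, [La³⁺] = s and [OH⁻] = 3s.
Ksp = [La³⁺][OH⁻]^3 = s · (3s)^3 = 27s^4 = 4.66×10⁻²⁰
s = 6.45×10⁻⁶ M
[OH⁻] = 3s = 1.93×10⁻⁵ M

1.93×10⁻⁵ M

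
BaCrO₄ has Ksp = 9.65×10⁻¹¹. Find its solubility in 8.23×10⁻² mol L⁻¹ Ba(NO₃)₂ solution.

BaCrO₄(s) ⇌ Ba²⁺(aq) + CrO₄²⁻(aq)
The solution already contains Ba²⁺ at 8.23×10⁻² mol L⁻¹. Let s be the molar solubility of BaCrO₄.
[Ba²⁺] ≈ 8.23×10⁻² mol L⁻¹ (common ion dominates); [CrO₄²⁻] = s.
Ksp = [Ba²⁺][CrO₄²⁻] = (8.23×10⁻²)s
s = 9.65×10⁻¹¹ / (8.23×10⁻²) = 1.17×10⁻⁹
s = 1.17×10⁻⁹ mol L⁻¹

1.17×10⁻⁹ M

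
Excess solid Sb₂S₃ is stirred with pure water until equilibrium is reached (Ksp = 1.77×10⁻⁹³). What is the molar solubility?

1.10×10⁻¹⁹ M

Sb₂S₃(s) ⇌ 2 Sb³⁺(aq) + 3 S²⁻(aq)
Call the molar solubility s, so that [Sb³⁺] = 2s and [S²⁻] = 3s.
Ksp = [Sb³⁺]^2[S²⁻]^3 = (2s)^2 · (3s)^3 = 108s^5
108s^5 = 1.77×10⁻⁹³  ⇒  s^5 = 1.64×10⁻⁹⁵
s = (1.64×10⁻⁹⁵)^(1/5) = 1.10×10⁻¹⁹ M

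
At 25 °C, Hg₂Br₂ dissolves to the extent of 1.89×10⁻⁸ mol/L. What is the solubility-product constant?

Ksp = 2.70×10⁻²³

Hg₂Br₂(s) ⇌ Hg₂²⁺(aq) + 2 Br⁻(aq)
With molar solubility s: [Hg₂²⁺] = s, [Br⁻] = 2s.
Ksp = [Hg₂²⁺][Br⁻]^2 = s · (2s)^2 = 4s^3
Ksp = 4 × (1.89×10⁻⁸)^3 = 2.70×10⁻²³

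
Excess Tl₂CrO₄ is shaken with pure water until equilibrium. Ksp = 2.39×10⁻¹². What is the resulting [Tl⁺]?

Tl₂CrO₄(s) ⇌ 2 Tl⁺(aq) + CrO₄²⁻(aq)
For each mole of Tl₂CrO₄ that dissolves per liter, [Tl⁺] = 2s and [CrO₄²⁻] = s; let s denote this solubility.
Ksp = [Tl⁺]^2[CrO₄²⁻] = (2s)^2 · s = 4s^3 = 2.39×10⁻¹²
s = 8.42×10⁻⁵ M
[Tl⁺] = 2s = 1.68×10⁻⁴ M

1.68×10⁻⁴ M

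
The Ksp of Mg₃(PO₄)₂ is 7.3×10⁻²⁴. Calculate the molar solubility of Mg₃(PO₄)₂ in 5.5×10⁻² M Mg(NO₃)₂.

1.0×10⁻¹⁰ M

Mg₃(PO₄)₂(s) ⇌ 3 Mg²⁺(aq) + 2 PO₄³⁻(aq)
Let s be the solubility of Mg₃(PO₄)₂ here. The common ion gives [Mg²⁺] ≈ 5.5×10⁻² M, and [PO₄³⁻] = 2s.
Ksp = [Mg²⁺]^3[PO₄³⁻]^2 = (5.5×10⁻²)^3(2s)^2
(2s)^2 = 7.3×10⁻²⁴ / (5.5×10⁻²)^3 = 4.4×10⁻²⁰
s = 1.0×10⁻¹⁰ M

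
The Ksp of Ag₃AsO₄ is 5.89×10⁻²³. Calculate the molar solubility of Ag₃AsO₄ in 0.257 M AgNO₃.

3.47×10⁻²¹ M

Ag₃AsO₄(s) ⇌ 3 Ag⁺(aq) + AsO₄³⁻(aq)
With Ag⁺ already at 0.257 M and s small, take [Ag⁺] ≈ 0.257 M and [AsO₄³⁻] = s.
Ksp = [Ag⁺]^3[AsO₄³⁻] = (0.257)^3s
s = 5.89×10⁻²³ / (0.257)^3 = 3.47×10⁻²¹
s = 3.47×10⁻²¹ M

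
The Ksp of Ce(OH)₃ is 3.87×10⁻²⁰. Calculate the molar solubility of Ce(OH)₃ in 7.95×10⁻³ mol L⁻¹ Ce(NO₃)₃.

Ce(OH)₃(s) ⇌ Ce³⁺(aq) + 3 OH⁻(aq)
With Ce³⁺ already at 7.95×10⁻³ mol L⁻¹ and s small, take [Ce³⁺] ≈ 7.95×10⁻³ mol L⁻¹ and [OH⁻] = 3s.
Ksp = [Ce³⁺][OH⁻]^3 = (7.95×10⁻³)(3s)^3
(3s)^3 = 3.87×10⁻²⁰ / (7.95×10⁻³) = 4.87×10⁻¹⁸
s = 5.65×10⁻⁷ mol L⁻¹

5.65×10⁻⁷ M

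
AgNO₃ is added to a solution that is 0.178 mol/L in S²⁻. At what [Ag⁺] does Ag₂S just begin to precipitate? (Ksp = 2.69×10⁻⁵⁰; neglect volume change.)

Each salt precipitates once Q = Ksp for that salt.
Ag₂S(s) ⇌ 2 Ag⁺(aq) + S²⁻(aq)
Ksp = [Ag⁺]^2[S²⁻] = [Ag⁺]^2(0.178)
[Ag⁺]^2 = 2.69×10⁻⁵⁰ / (0.178) = 1.51×10⁻⁴⁹
[Ag⁺] = 3.89×10⁻²⁵ mol/L

3.89×10⁻²⁵ M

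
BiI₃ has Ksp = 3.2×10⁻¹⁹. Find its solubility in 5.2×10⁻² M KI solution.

2.3×10⁻¹⁵ M

BiI₃(s) ⇌ Bi³⁺(aq) + 3 I⁻(aq)
The solution already contains I⁻ at 5.2×10⁻² M. Let s be the molar solubility of BiI₃.
[I⁻] ≈ 5.2×10⁻² M (common ion dominates); [Bi³⁺] = s.
Ksp = [Bi³⁺][I⁻]^3 = s(5.2×10⁻²)^3
s = 3.2×10⁻¹⁹ / (5.2×10⁻²)^3 = 2.3×10⁻¹⁵
s = 2.3×10⁻¹⁵ M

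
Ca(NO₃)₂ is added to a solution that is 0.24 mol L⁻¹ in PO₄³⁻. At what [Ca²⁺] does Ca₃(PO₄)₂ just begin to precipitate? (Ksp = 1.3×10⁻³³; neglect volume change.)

Precipitation begins when Q = Ksp.
Ca₃(PO₄)₂(s) ⇌ 3 Ca²⁺(aq) + 2 PO₄³⁻(aq)
Ksp = [Ca²⁺]^3[PO₄³⁻]^2 = [Ca²⁺]^3(0.24)^2
[Ca²⁺]^3 = 1.3×10⁻³³ / (0.24)^2 = 2.3×10⁻³²
[Ca²⁺] = 2.8×10⁻¹¹ mol L⁻¹

2.8×10⁻¹¹ M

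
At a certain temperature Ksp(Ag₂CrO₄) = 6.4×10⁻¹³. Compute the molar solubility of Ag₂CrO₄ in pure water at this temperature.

5.4×10⁻⁵ M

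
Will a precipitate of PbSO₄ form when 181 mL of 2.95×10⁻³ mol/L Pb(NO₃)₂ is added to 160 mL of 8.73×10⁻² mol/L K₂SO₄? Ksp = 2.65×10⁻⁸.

Yes

The combined volume is 341 mL.
[Pb²⁺] = (2.95×10⁻³)(181)/341 = 1.57×10⁻³ mol/L
[SO₄²⁻] = (8.73×10⁻²)(160)/341 = 4.10×10⁻² mol/L
Q = [Pb²⁺][SO₄²⁻] = 6.41×10⁻⁵
Since Q (6.41×10⁻⁵) exceeds Ksp (2.65×10⁻⁸), PbSO₄ will precipitate.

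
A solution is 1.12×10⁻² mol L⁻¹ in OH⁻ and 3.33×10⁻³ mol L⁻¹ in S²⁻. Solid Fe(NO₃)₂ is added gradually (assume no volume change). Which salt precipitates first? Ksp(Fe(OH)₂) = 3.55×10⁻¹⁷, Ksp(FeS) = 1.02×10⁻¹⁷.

FeS

Precipitation begins when Q = Ksp.
For Fe(OH)₂: [Fe²⁺] = (Ksp/[OH⁻]^2) = 2.83×10⁻¹³ mol L⁻¹
For FeS: [Fe²⁺] = (Ksp/[S²⁻]) = 3.06×10⁻¹⁵ mol L⁻¹
The smaller threshold [Fe²⁺] is reached first, so FeS precipitates first.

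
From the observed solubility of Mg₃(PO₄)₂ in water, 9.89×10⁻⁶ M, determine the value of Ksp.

Ksp = 1.02×10⁻²³

Mg₃(PO₄)₂(s) ⇌ 3 Mg²⁺(aq) + 2 PO₄³⁻(aq)
For each mole of Mg₃(PO₄)₂ that dissolves per liter, [Mg²⁺] = 3s and [PO₄³⁻] = 2s; let s denote this solubility.
Ksp = [Mg²⁺]^3[PO₄³⁻]^2 = (3s)^3 · (2s)^2 = 108s^5
Ksp = 108 × (9.89×10⁻⁶)^5 = 1.02×10⁻²³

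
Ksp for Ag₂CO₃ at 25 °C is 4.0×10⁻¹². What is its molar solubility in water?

Ag₂CO₃(s) ⇌ 2 Ag⁺(aq) + CO₃²⁻(aq)
Let s be the molar solubility. Then [Ag⁺] = 2s and [CO₃²⁻] = s.
Ksp = [Ag⁺]^2[CO₃²⁻] = (2s)^2 · s = 4s^3
4s^3 = 4.0×10⁻¹²  ⇒  s^3 = 1.0×10⁻¹²
s = 1.0×10⁻⁴ mol/L

1.0×10⁻⁴ M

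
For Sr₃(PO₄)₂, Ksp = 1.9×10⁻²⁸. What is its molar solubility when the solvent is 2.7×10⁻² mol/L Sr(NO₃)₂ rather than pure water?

Sr₃(PO₄)₂(s) ⇌ 3 Sr²⁺(aq) + 2 PO₄³⁻(aq)
Let s be the solubility of Sr₃(PO₄)₂ here. The common ion gives [Sr²⁺] ≈ 2.7×10⁻² mol/L, and [PO₄³⁻] = 2s.
Ksp = [Sr²⁺]^3[PO₄³⁻]^2 = (2.7×10⁻²)^3(2s)^2
(2s)^2 = 1.9×10⁻²⁸ / (2.7×10⁻²)^3 = 9.7×10⁻²⁴
s = 1.6×10⁻¹² mol/L

1.6×10⁻¹² M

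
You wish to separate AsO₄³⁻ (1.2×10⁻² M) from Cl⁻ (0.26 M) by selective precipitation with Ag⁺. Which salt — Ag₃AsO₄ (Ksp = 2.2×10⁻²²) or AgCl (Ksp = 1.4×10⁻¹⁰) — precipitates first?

Precipitation begins when Q = Ksp.
For Ag₃AsO₄: [Ag⁺] = (Ksp/[AsO₄³⁻])^(1/3) = 2.6×10⁻⁷ M
For AgCl: [Ag⁺] = (Ksp/[Cl⁻]) = 5.4×10⁻¹⁰ M
Since AgCl needs less Ag⁺ to reach saturation, it precipitates first.

AgCl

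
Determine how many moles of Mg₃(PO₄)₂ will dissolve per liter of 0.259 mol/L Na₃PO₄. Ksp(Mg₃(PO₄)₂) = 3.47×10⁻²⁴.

Mg₃(PO₄)₂(s) ⇌ 3 Mg²⁺(aq) + 2 PO₄³⁻(aq)
Let s be the solubility of Mg₃(PO₄)₂ here. The common ion gives [PO₄³⁻] ≈ 0.259 mol/L, and [Mg²⁺] = 3s.
Ksp = [Mg²⁺]^3[PO₄³⁻]^2 = (3s)^3(0.259)^2
(3s)^3 = 3.47×10⁻²⁴ / (0.259)^2 = 5.17×10⁻²³
s = 1.24×10⁻⁸ mol/L

1.24×10⁻⁸ M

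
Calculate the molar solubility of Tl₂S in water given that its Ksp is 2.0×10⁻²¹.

Tl₂S(s) ⇌ 2 Tl⁺(aq) + S²⁻(aq)
If s mol/L of Tl₂S dissolves, [Tl⁺] = 2s and [S²⁻] = s.
Ksp = [Tl⁺]^2[S²⁻] = (2s)^2 · s = 4s^3
4s^3 = 2.0×10⁻²¹  ⇒  s^3 = 5.0×10⁻²²
s = 7.9×10⁻⁸ mol/L

7.9×10⁻⁸ M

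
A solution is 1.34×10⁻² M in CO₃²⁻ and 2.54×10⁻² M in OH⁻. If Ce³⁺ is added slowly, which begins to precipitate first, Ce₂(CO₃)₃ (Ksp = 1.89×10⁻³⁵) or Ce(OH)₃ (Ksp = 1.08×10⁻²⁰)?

Precipitation of each salt begins when its ion product equals Ksp.
For Ce₂(CO₃)₃: [Ce³⁺] = (Ksp/[CO₃²⁻]^3)^(1/2) = 2.80×10⁻¹⁵ M
For Ce(OH)₃: [Ce³⁺] = (Ksp/[OH⁻]^3) = 6.59×10⁻¹⁶ M
Since Ce(OH)₃ needs less Ce³⁺ to reach saturation, it precipitates first.

Ce(OH)₃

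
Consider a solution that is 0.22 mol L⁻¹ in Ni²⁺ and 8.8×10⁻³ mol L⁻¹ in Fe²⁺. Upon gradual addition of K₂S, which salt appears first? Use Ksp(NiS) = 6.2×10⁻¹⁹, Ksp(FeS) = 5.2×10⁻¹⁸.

NiS

The threshold for precipitation is Q = Ksp.
For NiS: [S²⁻] = (Ksp/[Ni²⁺]) = 2.8×10⁻¹⁸ mol L⁻¹
For FeS: [S²⁻] = (Ksp/[Fe²⁺]) = 5.9×10⁻¹⁶ mol L⁻¹
NiS requires the lower [S²⁻], so it precipitates first.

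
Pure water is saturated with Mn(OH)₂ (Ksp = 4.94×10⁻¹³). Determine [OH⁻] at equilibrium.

9.96×10⁻⁵ M

Mn(OH)₂(s) ⇌ Mn²⁺(aq) + 2 OH⁻(aq)
Call the molar solubility s, so that [Mn²⁺] = s and [OH⁻] = 2s.
Ksp = [Mn²⁺][OH⁻]^2 = s · (2s)^2 = 4s^3 = 4.94×10⁻¹³
s = 4.98×10⁻⁵ mol/L
[OH⁻] = 2s = 9.96×10⁻⁵ mol/L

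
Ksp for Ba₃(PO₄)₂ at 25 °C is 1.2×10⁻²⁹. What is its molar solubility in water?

6.4×10⁻⁷ M

Ba₃(PO₄)₂(s) ⇌ 3 Ba²⁺(aq) + 2 PO₄³⁻(aq)
For each mole of Ba₃(PO₄)₂ that dissolves per liter, [Ba²⁺] = 3s and [PO₄³⁻] = 2s; let s denote this solubility.
Ksp = [Ba²⁺]^3[PO₄³⁻]^2 = (3s)^3 · (2s)^2 = 108s^5
108s^5 = 1.2×10⁻²⁹  ⇒  s^5 = 1.1×10⁻³¹
s = (1.1×10⁻³¹)^(1/5) = 6.4×10⁻⁷ mol L⁻¹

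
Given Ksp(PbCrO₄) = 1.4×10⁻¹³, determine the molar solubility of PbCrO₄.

3.7×10⁻⁷ M

PbCrO₄(s) ⇌ Pb²⁺(aq) + CrO₄²⁻(aq)
If s mol/L of PbCrO₄ dissolves, [Pb²⁺] = s and [CrO₄²⁻] = s.
Ksp = [Pb²⁺][CrO₄²⁻] = s · s = s^2
s^2 = 1.4×10⁻¹³
s = 3.7×10⁻⁷ mol L⁻¹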